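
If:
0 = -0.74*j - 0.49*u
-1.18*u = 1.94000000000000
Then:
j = 1.09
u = -1.64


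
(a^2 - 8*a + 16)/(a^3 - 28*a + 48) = (a - 4)/(a^2 + 4*a - 12)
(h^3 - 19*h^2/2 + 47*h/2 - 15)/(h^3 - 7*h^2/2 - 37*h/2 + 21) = (2*h - 5)/(2*h + 7)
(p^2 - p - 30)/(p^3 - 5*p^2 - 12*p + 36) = (p + 5)/(p^2 + p - 6)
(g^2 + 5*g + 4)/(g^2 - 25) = (g^2 + 5*g + 4)/(g^2 - 25)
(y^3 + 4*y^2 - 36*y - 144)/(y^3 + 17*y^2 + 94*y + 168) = (y - 6)/(y + 7)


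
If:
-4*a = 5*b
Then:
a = -5*b/4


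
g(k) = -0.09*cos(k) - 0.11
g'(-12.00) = 0.05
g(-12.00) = -0.19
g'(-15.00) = -0.06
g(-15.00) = -0.04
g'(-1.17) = -0.08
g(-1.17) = -0.15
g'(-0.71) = -0.06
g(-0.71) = -0.18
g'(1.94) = 0.08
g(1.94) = -0.08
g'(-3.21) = 0.01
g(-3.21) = -0.02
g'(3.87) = -0.06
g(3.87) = -0.04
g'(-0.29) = -0.03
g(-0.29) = -0.20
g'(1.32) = 0.09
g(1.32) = -0.13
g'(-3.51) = 0.03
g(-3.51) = -0.03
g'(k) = 0.09*sin(k)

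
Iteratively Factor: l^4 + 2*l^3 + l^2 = (l)*(l^3 + 2*l^2 + l) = l^2*(l^2 + 2*l + 1) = l^2*(l + 1)*(l + 1)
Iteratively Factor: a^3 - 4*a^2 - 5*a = (a + 1)*(a^2 - 5*a) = (a - 5)*(a + 1)*(a)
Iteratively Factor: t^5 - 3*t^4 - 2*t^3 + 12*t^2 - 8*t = (t - 2)*(t^4 - t^3 - 4*t^2 + 4*t) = t*(t - 2)*(t^3 - t^2 - 4*t + 4) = t*(t - 2)*(t - 1)*(t^2 - 4) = t*(t - 2)^2*(t - 1)*(t + 2)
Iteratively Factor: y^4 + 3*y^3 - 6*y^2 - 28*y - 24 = (y + 2)*(y^3 + y^2 - 8*y - 12) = (y + 2)^2*(y^2 - y - 6) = (y - 3)*(y + 2)^2*(y + 2)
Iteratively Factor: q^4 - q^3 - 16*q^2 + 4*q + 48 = (q - 4)*(q^3 + 3*q^2 - 4*q - 12) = (q - 4)*(q + 2)*(q^2 + q - 6) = (q - 4)*(q + 2)*(q + 3)*(q - 2)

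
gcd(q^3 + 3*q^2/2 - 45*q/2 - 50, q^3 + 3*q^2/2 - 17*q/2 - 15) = q + 5/2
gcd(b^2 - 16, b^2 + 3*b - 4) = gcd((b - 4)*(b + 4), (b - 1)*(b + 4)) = b + 4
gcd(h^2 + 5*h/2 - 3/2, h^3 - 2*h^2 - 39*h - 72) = h + 3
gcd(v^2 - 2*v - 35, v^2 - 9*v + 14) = v - 7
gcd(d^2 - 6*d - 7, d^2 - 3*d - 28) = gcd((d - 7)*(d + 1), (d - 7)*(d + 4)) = d - 7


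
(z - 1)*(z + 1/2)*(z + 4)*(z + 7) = z^4 + 21*z^3/2 + 22*z^2 - 39*z/2 - 14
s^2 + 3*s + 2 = (s + 1)*(s + 2)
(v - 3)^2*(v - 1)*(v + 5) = v^4 - 2*v^3 - 20*v^2 + 66*v - 45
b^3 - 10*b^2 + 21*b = b*(b - 7)*(b - 3)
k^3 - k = k*(k - 1)*(k + 1)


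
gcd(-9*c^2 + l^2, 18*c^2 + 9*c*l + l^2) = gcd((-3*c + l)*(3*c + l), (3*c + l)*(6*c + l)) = 3*c + l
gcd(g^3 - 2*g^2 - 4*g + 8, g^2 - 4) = g^2 - 4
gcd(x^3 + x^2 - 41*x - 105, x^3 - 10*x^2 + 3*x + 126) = x^2 - 4*x - 21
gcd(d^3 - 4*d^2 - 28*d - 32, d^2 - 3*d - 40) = d - 8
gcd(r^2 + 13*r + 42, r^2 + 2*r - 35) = r + 7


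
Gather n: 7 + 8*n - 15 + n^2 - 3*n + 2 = n^2 + 5*n - 6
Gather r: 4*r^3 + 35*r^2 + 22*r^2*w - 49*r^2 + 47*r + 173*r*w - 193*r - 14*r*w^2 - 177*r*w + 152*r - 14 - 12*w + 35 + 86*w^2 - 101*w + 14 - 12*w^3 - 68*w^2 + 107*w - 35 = 4*r^3 + r^2*(22*w - 14) + r*(-14*w^2 - 4*w + 6) - 12*w^3 + 18*w^2 - 6*w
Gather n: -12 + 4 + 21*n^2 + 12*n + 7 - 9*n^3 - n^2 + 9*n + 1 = -9*n^3 + 20*n^2 + 21*n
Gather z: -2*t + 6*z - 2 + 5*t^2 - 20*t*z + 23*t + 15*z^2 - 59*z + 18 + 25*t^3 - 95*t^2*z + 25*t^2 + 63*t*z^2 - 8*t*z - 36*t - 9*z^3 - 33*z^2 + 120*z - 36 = 25*t^3 + 30*t^2 - 15*t - 9*z^3 + z^2*(63*t - 18) + z*(-95*t^2 - 28*t + 67) - 20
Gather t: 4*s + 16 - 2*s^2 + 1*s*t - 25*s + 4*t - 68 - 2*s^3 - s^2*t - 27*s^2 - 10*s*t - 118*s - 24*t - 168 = -2*s^3 - 29*s^2 - 139*s + t*(-s^2 - 9*s - 20) - 220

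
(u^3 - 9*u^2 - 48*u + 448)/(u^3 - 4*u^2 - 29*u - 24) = (u^2 - u - 56)/(u^2 + 4*u + 3)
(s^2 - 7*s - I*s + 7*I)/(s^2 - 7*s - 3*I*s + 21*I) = (s - I)/(s - 3*I)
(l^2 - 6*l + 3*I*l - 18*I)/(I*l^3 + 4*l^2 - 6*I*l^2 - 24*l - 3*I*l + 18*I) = (-I*l + 3)/(l^2 - 4*I*l - 3)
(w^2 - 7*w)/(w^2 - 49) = w/(w + 7)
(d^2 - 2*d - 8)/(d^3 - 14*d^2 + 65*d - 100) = (d + 2)/(d^2 - 10*d + 25)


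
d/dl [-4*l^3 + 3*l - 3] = 3 - 12*l^2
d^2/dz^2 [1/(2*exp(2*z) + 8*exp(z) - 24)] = 2*(-(exp(z) + 1)*(exp(2*z) + 4*exp(z) - 12) + 2*(exp(z) + 2)^2*exp(z))*exp(z)/(exp(2*z) + 4*exp(z) - 12)^3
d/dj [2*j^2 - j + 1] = 4*j - 1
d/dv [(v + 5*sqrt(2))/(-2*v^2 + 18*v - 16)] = (-v^2 + 9*v + (v + 5*sqrt(2))*(2*v - 9) - 8)/(2*(v^2 - 9*v + 8)^2)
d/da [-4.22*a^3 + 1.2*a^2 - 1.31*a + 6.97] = -12.66*a^2 + 2.4*a - 1.31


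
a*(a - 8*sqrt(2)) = a^2 - 8*sqrt(2)*a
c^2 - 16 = (c - 4)*(c + 4)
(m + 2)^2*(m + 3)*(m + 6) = m^4 + 13*m^3 + 58*m^2 + 108*m + 72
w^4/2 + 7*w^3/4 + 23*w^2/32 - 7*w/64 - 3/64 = (w/2 + 1/4)*(w - 1/4)*(w + 1/4)*(w + 3)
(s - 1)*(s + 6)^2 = s^3 + 11*s^2 + 24*s - 36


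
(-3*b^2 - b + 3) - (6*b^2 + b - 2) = -9*b^2 - 2*b + 5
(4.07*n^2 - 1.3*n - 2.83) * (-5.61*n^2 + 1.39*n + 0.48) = -22.8327*n^4 + 12.9503*n^3 + 16.0229*n^2 - 4.5577*n - 1.3584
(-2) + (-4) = -6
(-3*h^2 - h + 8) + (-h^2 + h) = 8 - 4*h^2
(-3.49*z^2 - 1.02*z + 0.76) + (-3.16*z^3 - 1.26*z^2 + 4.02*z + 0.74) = -3.16*z^3 - 4.75*z^2 + 3.0*z + 1.5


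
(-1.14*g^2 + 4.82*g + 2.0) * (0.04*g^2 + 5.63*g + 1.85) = -0.0456*g^4 - 6.2254*g^3 + 25.1076*g^2 + 20.177*g + 3.7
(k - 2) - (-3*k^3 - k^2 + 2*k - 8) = 3*k^3 + k^2 - k + 6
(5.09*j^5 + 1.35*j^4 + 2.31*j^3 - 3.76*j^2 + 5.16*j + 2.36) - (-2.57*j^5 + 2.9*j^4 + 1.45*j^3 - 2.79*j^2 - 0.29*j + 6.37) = 7.66*j^5 - 1.55*j^4 + 0.86*j^3 - 0.97*j^2 + 5.45*j - 4.01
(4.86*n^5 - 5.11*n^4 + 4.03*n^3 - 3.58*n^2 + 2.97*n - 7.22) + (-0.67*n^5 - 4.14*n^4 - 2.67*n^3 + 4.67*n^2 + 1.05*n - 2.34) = 4.19*n^5 - 9.25*n^4 + 1.36*n^3 + 1.09*n^2 + 4.02*n - 9.56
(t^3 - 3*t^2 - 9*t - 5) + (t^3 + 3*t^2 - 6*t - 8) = 2*t^3 - 15*t - 13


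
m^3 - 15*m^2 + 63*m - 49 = (m - 7)^2*(m - 1)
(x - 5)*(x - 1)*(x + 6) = x^3 - 31*x + 30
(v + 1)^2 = v^2 + 2*v + 1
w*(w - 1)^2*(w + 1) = w^4 - w^3 - w^2 + w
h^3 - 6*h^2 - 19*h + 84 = (h - 7)*(h - 3)*(h + 4)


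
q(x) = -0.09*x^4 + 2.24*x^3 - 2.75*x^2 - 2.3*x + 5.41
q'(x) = -0.36*x^3 + 6.72*x^2 - 5.5*x - 2.3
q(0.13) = 5.07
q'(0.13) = -2.90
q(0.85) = 2.80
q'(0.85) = -2.34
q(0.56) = 3.64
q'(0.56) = -3.34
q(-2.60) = -50.68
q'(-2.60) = 63.75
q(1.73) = 3.99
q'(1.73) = 6.43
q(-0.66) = 5.07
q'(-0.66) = 4.36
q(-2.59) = -50.05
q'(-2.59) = 63.28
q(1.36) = 2.52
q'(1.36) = 1.74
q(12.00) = 1586.29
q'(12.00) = 277.30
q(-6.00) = -680.27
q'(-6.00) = 350.38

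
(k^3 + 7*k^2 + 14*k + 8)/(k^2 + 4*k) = k + 3 + 2/k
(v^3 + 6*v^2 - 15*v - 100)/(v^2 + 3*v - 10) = (v^2 + v - 20)/(v - 2)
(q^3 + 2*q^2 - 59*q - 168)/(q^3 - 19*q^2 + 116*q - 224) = (q^2 + 10*q + 21)/(q^2 - 11*q + 28)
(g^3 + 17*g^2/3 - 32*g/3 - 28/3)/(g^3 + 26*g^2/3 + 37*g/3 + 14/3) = (g - 2)/(g + 1)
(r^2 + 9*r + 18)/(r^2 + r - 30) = (r + 3)/(r - 5)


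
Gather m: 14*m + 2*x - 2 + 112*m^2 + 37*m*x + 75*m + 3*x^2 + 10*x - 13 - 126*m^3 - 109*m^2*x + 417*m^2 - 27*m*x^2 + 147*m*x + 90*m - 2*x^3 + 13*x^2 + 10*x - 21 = -126*m^3 + m^2*(529 - 109*x) + m*(-27*x^2 + 184*x + 179) - 2*x^3 + 16*x^2 + 22*x - 36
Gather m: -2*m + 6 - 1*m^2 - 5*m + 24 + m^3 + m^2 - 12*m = m^3 - 19*m + 30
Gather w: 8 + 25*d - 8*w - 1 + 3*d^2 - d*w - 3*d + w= 3*d^2 + 22*d + w*(-d - 7) + 7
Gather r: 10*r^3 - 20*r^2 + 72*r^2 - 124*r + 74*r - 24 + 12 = 10*r^3 + 52*r^2 - 50*r - 12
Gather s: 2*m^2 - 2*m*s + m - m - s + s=2*m^2 - 2*m*s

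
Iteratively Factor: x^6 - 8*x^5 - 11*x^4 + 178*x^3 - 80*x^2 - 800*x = (x + 2)*(x^5 - 10*x^4 + 9*x^3 + 160*x^2 - 400*x) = (x - 5)*(x + 2)*(x^4 - 5*x^3 - 16*x^2 + 80*x) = (x - 5)*(x + 2)*(x + 4)*(x^3 - 9*x^2 + 20*x) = (x - 5)^2*(x + 2)*(x + 4)*(x^2 - 4*x) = (x - 5)^2*(x - 4)*(x + 2)*(x + 4)*(x)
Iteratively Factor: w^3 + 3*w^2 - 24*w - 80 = (w - 5)*(w^2 + 8*w + 16) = (w - 5)*(w + 4)*(w + 4)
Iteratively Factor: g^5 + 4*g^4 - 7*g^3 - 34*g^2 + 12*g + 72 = (g + 2)*(g^4 + 2*g^3 - 11*g^2 - 12*g + 36) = (g - 2)*(g + 2)*(g^3 + 4*g^2 - 3*g - 18) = (g - 2)*(g + 2)*(g + 3)*(g^2 + g - 6) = (g - 2)^2*(g + 2)*(g + 3)*(g + 3)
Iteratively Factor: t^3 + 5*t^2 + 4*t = (t)*(t^2 + 5*t + 4) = t*(t + 1)*(t + 4)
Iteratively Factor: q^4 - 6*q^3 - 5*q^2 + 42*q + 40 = (q - 5)*(q^3 - q^2 - 10*q - 8) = (q - 5)*(q - 4)*(q^2 + 3*q + 2) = (q - 5)*(q - 4)*(q + 1)*(q + 2)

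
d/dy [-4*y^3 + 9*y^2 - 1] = 6*y*(3 - 2*y)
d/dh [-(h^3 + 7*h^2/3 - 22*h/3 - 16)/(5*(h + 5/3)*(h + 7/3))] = 3*(-27*h^4 - 216*h^3 - 765*h^2 - 1354*h - 958)/(5*(81*h^4 + 648*h^3 + 1926*h^2 + 2520*h + 1225))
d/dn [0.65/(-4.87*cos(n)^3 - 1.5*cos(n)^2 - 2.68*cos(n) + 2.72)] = (9.4965*sin(n)^2 - 1.95*cos(n) - 11.2385)*sin(n)/(4.87*cos(n)^3 + 1.5*cos(n)^2 + 2.68*cos(n) - 2.72)^2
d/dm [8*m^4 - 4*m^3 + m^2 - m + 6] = 32*m^3 - 12*m^2 + 2*m - 1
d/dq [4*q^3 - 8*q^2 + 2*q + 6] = 12*q^2 - 16*q + 2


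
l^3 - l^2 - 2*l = l*(l - 2)*(l + 1)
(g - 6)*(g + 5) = g^2 - g - 30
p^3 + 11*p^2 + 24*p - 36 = (p - 1)*(p + 6)^2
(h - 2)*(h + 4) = h^2 + 2*h - 8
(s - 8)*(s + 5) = s^2 - 3*s - 40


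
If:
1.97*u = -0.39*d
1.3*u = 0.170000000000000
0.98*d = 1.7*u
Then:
No Solution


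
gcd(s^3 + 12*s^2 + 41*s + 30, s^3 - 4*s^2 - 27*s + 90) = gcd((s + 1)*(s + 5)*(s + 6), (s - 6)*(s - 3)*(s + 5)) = s + 5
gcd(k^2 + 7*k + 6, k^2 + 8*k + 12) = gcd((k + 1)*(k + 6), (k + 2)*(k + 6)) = k + 6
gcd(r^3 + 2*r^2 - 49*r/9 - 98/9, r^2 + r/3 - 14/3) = r + 7/3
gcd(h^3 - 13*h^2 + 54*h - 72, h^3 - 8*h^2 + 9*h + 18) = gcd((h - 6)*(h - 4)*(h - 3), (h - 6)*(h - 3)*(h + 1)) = h^2 - 9*h + 18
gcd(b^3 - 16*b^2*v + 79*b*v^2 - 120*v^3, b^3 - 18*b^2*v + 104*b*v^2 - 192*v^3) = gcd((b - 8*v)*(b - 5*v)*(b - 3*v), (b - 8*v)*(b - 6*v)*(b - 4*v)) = -b + 8*v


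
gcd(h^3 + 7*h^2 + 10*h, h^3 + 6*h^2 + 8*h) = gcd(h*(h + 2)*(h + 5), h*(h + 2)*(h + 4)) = h^2 + 2*h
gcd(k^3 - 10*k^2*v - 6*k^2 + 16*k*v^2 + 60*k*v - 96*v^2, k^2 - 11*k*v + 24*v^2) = -k + 8*v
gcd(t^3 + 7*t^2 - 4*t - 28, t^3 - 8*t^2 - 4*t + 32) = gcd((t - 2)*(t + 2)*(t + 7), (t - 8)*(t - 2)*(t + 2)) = t^2 - 4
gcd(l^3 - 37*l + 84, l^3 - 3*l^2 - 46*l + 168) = l^2 + 3*l - 28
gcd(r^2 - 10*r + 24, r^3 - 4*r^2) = r - 4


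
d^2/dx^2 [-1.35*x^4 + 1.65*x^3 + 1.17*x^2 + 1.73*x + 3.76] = -16.2*x^2 + 9.9*x + 2.34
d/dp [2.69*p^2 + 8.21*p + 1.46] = 5.38*p + 8.21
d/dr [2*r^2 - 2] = 4*r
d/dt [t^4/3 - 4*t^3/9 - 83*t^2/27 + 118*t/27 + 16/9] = 4*t^3/3 - 4*t^2/3 - 166*t/27 + 118/27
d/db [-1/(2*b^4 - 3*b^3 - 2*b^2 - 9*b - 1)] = (8*b^3 - 9*b^2 - 4*b - 9)/(-2*b^4 + 3*b^3 + 2*b^2 + 9*b + 1)^2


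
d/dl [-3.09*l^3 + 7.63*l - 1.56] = 7.63 - 9.27*l^2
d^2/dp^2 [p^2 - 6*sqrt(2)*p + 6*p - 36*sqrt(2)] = 2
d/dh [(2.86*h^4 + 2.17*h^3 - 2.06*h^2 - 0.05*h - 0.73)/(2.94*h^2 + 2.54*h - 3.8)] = (16.8168*h^5 + 28.173*h^4 - 32.4484*h^3 - 29.8234*h^2 + 19.9484*h + 2.0442)/(8.6436*h^4 + 14.9352*h^3 - 15.8924*h^2 - 19.304*h + 14.44)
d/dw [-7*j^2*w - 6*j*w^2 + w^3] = -7*j^2 - 12*j*w + 3*w^2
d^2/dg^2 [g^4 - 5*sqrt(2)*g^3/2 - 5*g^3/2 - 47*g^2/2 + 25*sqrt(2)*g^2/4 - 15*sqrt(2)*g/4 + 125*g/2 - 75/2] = 12*g^2 - 15*sqrt(2)*g - 15*g - 47 + 25*sqrt(2)/2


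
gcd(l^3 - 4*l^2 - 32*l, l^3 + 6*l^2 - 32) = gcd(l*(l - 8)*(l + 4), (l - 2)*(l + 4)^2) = l + 4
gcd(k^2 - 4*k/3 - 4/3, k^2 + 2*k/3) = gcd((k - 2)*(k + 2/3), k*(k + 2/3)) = k + 2/3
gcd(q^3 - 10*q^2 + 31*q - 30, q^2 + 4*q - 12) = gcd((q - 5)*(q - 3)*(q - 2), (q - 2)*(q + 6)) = q - 2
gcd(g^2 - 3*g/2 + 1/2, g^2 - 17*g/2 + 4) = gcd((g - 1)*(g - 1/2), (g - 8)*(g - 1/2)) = g - 1/2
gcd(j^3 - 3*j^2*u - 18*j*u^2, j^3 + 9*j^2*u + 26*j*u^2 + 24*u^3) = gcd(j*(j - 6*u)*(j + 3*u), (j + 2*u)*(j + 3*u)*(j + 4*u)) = j + 3*u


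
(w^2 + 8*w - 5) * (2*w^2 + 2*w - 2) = 2*w^4 + 18*w^3 + 4*w^2 - 26*w + 10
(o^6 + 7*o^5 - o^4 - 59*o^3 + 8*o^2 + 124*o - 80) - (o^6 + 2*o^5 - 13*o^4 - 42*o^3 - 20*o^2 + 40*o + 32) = 5*o^5 + 12*o^4 - 17*o^3 + 28*o^2 + 84*o - 112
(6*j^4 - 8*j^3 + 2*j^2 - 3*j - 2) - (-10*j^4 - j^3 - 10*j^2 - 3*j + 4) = 16*j^4 - 7*j^3 + 12*j^2 - 6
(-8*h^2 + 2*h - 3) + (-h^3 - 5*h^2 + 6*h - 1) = -h^3 - 13*h^2 + 8*h - 4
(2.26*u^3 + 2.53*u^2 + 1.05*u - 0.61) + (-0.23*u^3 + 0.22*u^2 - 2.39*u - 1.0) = 2.03*u^3 + 2.75*u^2 - 1.34*u - 1.61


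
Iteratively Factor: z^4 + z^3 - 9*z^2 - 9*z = (z - 3)*(z^3 + 4*z^2 + 3*z) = (z - 3)*(z + 1)*(z^2 + 3*z) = (z - 3)*(z + 1)*(z + 3)*(z)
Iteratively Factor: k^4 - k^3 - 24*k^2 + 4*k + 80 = (k + 4)*(k^3 - 5*k^2 - 4*k + 20) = (k - 2)*(k + 4)*(k^2 - 3*k - 10) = (k - 2)*(k + 2)*(k + 4)*(k - 5)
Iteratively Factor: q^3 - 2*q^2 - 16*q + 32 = (q - 2)*(q^2 - 16) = (q - 2)*(q + 4)*(q - 4)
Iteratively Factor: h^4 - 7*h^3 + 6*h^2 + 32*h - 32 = (h + 2)*(h^3 - 9*h^2 + 24*h - 16) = (h - 4)*(h + 2)*(h^2 - 5*h + 4) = (h - 4)^2*(h + 2)*(h - 1)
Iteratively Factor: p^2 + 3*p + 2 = (p + 2)*(p + 1)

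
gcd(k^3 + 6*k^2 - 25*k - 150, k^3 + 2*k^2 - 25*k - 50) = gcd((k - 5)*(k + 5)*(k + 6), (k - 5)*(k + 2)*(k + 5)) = k^2 - 25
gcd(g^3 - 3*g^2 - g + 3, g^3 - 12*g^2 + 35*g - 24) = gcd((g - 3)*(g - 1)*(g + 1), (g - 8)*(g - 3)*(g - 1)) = g^2 - 4*g + 3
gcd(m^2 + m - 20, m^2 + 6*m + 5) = m + 5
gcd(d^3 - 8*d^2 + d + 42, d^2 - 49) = d - 7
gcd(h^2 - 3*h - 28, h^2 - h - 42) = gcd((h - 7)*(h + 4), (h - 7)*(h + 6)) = h - 7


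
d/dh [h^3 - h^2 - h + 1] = 3*h^2 - 2*h - 1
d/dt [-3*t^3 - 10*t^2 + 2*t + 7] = -9*t^2 - 20*t + 2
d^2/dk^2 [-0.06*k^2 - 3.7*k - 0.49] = -0.120000000000000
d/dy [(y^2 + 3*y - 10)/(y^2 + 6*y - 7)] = 3*(y^2 + 2*y + 13)/(y^4 + 12*y^3 + 22*y^2 - 84*y + 49)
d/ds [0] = 0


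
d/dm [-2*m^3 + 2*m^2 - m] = -6*m^2 + 4*m - 1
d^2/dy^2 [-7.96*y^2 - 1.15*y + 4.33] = -15.9200000000000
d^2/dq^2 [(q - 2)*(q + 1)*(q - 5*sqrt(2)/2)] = 6*q - 5*sqrt(2) - 2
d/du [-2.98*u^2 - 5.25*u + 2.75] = -5.96*u - 5.25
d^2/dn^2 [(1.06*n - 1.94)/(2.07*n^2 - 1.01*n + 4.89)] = ((10.1728 - 13.1652*n)*(2.07*n^2 - 1.01*n + 4.89) + (1.06*n - 1.94)*(4.14*n - 1.01)*(8.28*n - 2.02))/(2.07*n^2 - 1.01*n + 4.89)^3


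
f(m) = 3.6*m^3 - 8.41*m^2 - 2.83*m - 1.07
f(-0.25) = -0.94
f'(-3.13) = 155.62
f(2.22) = -9.41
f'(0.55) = -8.81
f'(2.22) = 13.06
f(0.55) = -4.57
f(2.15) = -10.25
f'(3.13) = 50.33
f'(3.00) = 43.91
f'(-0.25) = 2.05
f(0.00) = -1.07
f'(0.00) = -2.83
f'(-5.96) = 481.05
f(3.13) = 18.07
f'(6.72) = 371.85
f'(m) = 10.8*m^2 - 16.82*m - 2.83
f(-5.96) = -1045.09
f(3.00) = 11.95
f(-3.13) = -185.00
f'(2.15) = 10.93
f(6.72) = 692.60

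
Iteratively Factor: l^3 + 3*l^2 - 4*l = (l - 1)*(l^2 + 4*l) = (l - 1)*(l + 4)*(l)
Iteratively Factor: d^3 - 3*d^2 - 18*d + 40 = (d - 2)*(d^2 - d - 20) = (d - 5)*(d - 2)*(d + 4)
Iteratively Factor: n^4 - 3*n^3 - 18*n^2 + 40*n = (n)*(n^3 - 3*n^2 - 18*n + 40) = n*(n + 4)*(n^2 - 7*n + 10) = n*(n - 2)*(n + 4)*(n - 5)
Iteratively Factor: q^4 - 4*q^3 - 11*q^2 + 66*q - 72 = (q + 4)*(q^3 - 8*q^2 + 21*q - 18) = (q - 3)*(q + 4)*(q^2 - 5*q + 6) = (q - 3)^2*(q + 4)*(q - 2)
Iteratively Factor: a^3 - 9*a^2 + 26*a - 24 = (a - 2)*(a^2 - 7*a + 12) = (a - 3)*(a - 2)*(a - 4)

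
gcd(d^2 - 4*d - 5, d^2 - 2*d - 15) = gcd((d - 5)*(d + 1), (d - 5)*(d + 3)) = d - 5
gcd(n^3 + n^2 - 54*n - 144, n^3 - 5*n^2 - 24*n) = n^2 - 5*n - 24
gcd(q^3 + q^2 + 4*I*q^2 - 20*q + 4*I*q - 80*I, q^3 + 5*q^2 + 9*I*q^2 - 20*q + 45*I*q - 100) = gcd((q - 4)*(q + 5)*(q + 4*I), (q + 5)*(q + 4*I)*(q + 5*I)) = q^2 + q*(5 + 4*I) + 20*I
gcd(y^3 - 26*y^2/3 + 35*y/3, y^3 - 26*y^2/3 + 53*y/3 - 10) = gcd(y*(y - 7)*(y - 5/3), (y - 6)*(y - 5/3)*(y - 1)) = y - 5/3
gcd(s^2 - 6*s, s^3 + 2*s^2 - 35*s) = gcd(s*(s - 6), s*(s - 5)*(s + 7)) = s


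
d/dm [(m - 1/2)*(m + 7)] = 2*m + 13/2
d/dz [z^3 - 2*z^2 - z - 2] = 3*z^2 - 4*z - 1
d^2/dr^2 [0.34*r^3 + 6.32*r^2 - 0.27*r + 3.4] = 2.04*r + 12.64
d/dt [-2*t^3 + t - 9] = 1 - 6*t^2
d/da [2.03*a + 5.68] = 2.03000000000000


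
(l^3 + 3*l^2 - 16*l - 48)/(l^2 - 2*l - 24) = (l^2 - l - 12)/(l - 6)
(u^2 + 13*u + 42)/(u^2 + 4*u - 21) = (u + 6)/(u - 3)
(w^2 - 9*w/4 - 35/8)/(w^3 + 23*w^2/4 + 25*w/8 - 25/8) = (2*w - 7)/(2*w^2 + 9*w - 5)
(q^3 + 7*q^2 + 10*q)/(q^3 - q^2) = (q^2 + 7*q + 10)/(q*(q - 1))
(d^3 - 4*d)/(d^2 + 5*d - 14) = d*(d + 2)/(d + 7)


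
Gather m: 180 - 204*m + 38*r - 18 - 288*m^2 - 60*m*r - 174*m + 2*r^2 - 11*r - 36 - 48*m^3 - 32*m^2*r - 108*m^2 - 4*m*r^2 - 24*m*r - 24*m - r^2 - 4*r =-48*m^3 + m^2*(-32*r - 396) + m*(-4*r^2 - 84*r - 402) + r^2 + 23*r + 126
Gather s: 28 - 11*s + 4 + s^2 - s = s^2 - 12*s + 32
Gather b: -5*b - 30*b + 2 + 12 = 14 - 35*b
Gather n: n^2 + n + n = n^2 + 2*n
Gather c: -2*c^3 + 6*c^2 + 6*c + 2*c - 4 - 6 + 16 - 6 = -2*c^3 + 6*c^2 + 8*c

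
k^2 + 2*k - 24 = (k - 4)*(k + 6)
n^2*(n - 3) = n^3 - 3*n^2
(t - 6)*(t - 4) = t^2 - 10*t + 24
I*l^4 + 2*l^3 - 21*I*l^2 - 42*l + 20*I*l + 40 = (l - 4)*(l + 5)*(l - 2*I)*(I*l - I)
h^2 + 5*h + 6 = (h + 2)*(h + 3)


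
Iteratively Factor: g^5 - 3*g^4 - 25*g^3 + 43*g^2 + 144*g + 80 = (g + 4)*(g^4 - 7*g^3 + 3*g^2 + 31*g + 20) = (g + 1)*(g + 4)*(g^3 - 8*g^2 + 11*g + 20) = (g - 4)*(g + 1)*(g + 4)*(g^2 - 4*g - 5) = (g - 4)*(g + 1)^2*(g + 4)*(g - 5)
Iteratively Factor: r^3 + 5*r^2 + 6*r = (r)*(r^2 + 5*r + 6) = r*(r + 3)*(r + 2)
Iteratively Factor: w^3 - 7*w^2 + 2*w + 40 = (w - 5)*(w^2 - 2*w - 8) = (w - 5)*(w - 4)*(w + 2)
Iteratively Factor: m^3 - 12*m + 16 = (m - 2)*(m^2 + 2*m - 8) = (m - 2)*(m + 4)*(m - 2)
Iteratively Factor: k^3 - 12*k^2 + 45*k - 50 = (k - 2)*(k^2 - 10*k + 25) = (k - 5)*(k - 2)*(k - 5)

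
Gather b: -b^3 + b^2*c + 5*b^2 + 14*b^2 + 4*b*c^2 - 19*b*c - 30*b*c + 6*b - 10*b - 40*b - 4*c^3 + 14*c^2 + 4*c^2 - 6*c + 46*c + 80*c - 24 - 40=-b^3 + b^2*(c + 19) + b*(4*c^2 - 49*c - 44) - 4*c^3 + 18*c^2 + 120*c - 64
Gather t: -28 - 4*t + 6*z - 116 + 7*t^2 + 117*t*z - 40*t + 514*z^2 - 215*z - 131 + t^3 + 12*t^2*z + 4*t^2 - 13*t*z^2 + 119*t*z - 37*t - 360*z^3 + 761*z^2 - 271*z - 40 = t^3 + t^2*(12*z + 11) + t*(-13*z^2 + 236*z - 81) - 360*z^3 + 1275*z^2 - 480*z - 315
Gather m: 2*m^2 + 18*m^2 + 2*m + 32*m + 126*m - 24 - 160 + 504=20*m^2 + 160*m + 320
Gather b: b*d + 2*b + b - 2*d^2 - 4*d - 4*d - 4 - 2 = b*(d + 3) - 2*d^2 - 8*d - 6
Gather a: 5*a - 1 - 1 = 5*a - 2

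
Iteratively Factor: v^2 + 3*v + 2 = (v + 2)*(v + 1)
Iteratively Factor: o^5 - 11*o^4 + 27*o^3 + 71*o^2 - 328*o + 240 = (o - 1)*(o^4 - 10*o^3 + 17*o^2 + 88*o - 240) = (o - 4)*(o - 1)*(o^3 - 6*o^2 - 7*o + 60) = (o - 5)*(o - 4)*(o - 1)*(o^2 - o - 12) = (o - 5)*(o - 4)*(o - 1)*(o + 3)*(o - 4)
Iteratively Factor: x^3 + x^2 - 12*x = (x + 4)*(x^2 - 3*x) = x*(x + 4)*(x - 3)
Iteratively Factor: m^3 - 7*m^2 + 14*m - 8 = (m - 1)*(m^2 - 6*m + 8) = (m - 2)*(m - 1)*(m - 4)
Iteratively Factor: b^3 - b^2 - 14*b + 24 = (b - 2)*(b^2 + b - 12) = (b - 2)*(b + 4)*(b - 3)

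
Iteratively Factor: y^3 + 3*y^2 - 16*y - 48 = (y - 4)*(y^2 + 7*y + 12) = (y - 4)*(y + 4)*(y + 3)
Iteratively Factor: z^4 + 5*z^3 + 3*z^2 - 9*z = (z - 1)*(z^3 + 6*z^2 + 9*z) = z*(z - 1)*(z^2 + 6*z + 9) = z*(z - 1)*(z + 3)*(z + 3)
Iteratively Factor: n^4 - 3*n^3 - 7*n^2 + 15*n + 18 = (n - 3)*(n^3 - 7*n - 6) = (n - 3)*(n + 1)*(n^2 - n - 6) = (n - 3)^2*(n + 1)*(n + 2)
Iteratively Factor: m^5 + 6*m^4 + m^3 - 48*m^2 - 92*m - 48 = (m + 2)*(m^4 + 4*m^3 - 7*m^2 - 34*m - 24) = (m + 1)*(m + 2)*(m^3 + 3*m^2 - 10*m - 24) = (m + 1)*(m + 2)^2*(m^2 + m - 12) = (m - 3)*(m + 1)*(m + 2)^2*(m + 4)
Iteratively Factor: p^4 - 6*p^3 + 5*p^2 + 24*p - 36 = (p - 3)*(p^3 - 3*p^2 - 4*p + 12) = (p - 3)*(p - 2)*(p^2 - p - 6) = (p - 3)^2*(p - 2)*(p + 2)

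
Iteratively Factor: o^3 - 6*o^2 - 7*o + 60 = (o - 4)*(o^2 - 2*o - 15) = (o - 5)*(o - 4)*(o + 3)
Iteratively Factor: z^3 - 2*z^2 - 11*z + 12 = (z - 1)*(z^2 - z - 12) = (z - 1)*(z + 3)*(z - 4)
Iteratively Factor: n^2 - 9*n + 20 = (n - 4)*(n - 5)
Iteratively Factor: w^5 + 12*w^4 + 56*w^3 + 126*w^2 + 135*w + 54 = (w + 2)*(w^4 + 10*w^3 + 36*w^2 + 54*w + 27) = (w + 2)*(w + 3)*(w^3 + 7*w^2 + 15*w + 9) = (w + 1)*(w + 2)*(w + 3)*(w^2 + 6*w + 9) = (w + 1)*(w + 2)*(w + 3)^2*(w + 3)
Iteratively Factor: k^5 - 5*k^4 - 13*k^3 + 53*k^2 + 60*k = (k)*(k^4 - 5*k^3 - 13*k^2 + 53*k + 60) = k*(k + 3)*(k^3 - 8*k^2 + 11*k + 20) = k*(k - 5)*(k + 3)*(k^2 - 3*k - 4) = k*(k - 5)*(k - 4)*(k + 3)*(k + 1)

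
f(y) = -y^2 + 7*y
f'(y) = 7 - 2*y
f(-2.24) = -20.70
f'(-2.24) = 11.48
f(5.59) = 7.88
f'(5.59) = -4.18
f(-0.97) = -7.73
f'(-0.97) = 8.94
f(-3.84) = -41.63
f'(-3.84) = 14.68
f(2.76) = 11.70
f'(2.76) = 1.48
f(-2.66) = -25.70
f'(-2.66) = 12.32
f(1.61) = 8.68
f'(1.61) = 3.78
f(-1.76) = -15.42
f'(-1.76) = 10.52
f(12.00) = -60.00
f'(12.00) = -17.00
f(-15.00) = -330.00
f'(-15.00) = 37.00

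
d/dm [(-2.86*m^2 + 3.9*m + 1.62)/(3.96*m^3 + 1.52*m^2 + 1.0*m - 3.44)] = (11.3256*m^4 - 30.888*m^3 - 28.0336*m^2 + 14.752*m - 15.036)/(15.6816*m^6 + 12.0384*m^5 + 10.2304*m^4 - 24.2048*m^3 - 9.4576*m^2 - 6.88*m + 11.8336)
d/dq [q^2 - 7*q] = 2*q - 7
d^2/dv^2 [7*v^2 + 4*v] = 14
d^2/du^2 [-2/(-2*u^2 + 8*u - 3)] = 8*(-2*u^2 + 8*u + 8*(u - 2)^2 - 3)/(2*u^2 - 8*u + 3)^3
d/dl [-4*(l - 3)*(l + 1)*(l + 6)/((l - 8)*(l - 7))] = 4*(-l^4 + 30*l^3 - 123*l^2 - 484*l + 1110)/(l^4 - 30*l^3 + 337*l^2 - 1680*l + 3136)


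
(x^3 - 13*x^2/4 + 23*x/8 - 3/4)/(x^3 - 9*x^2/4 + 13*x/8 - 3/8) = (x - 2)/(x - 1)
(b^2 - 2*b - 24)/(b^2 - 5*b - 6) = (b + 4)/(b + 1)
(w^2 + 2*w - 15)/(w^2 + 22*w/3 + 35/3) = 3*(w - 3)/(3*w + 7)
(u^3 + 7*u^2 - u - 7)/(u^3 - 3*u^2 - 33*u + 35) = (u^2 + 8*u + 7)/(u^2 - 2*u - 35)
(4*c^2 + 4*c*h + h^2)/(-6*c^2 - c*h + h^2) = (-2*c - h)/(3*c - h)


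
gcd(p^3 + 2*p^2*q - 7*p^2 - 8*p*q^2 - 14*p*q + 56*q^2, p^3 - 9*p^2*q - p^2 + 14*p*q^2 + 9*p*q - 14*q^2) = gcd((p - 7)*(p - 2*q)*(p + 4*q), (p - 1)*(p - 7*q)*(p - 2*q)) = p - 2*q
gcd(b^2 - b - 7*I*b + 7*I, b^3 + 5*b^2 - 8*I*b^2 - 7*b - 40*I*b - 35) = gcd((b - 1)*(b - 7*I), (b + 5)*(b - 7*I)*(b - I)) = b - 7*I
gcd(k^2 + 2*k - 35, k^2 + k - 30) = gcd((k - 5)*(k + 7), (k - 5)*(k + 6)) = k - 5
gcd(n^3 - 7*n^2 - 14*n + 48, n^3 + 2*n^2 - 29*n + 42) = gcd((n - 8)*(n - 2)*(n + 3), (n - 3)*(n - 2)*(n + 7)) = n - 2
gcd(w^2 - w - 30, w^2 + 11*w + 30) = w + 5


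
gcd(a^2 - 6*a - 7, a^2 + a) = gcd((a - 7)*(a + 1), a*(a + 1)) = a + 1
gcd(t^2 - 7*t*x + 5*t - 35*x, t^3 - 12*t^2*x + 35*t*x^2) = -t + 7*x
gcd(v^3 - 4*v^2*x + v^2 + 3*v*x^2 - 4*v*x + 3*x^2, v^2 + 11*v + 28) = 1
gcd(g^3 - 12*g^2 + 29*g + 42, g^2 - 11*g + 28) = g - 7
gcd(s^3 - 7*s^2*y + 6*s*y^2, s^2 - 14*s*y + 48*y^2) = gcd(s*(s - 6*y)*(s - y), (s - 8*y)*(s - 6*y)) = -s + 6*y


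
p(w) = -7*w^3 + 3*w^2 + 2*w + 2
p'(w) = -21*w^2 + 6*w + 2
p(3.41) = -233.86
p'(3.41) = -221.73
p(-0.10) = 1.84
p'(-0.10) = 1.19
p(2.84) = -128.47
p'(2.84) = -150.34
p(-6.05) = 1649.82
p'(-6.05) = -802.95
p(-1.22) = 16.74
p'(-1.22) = -36.58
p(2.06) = -42.34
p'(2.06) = -74.76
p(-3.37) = 297.24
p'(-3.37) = -256.71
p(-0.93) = 8.37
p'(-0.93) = -21.74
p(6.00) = -1390.00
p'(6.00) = -718.00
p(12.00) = -11638.00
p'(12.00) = -2950.00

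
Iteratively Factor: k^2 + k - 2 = (k + 2)*(k - 1)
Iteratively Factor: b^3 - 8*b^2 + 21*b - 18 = (b - 3)*(b^2 - 5*b + 6) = (b - 3)*(b - 2)*(b - 3)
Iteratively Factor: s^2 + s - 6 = (s + 3)*(s - 2)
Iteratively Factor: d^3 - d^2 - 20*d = (d)*(d^2 - d - 20) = d*(d + 4)*(d - 5)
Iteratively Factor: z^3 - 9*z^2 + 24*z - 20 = (z - 2)*(z^2 - 7*z + 10) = (z - 5)*(z - 2)*(z - 2)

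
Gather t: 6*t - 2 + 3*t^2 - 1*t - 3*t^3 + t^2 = -3*t^3 + 4*t^2 + 5*t - 2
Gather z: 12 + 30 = 42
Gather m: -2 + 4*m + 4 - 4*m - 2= 0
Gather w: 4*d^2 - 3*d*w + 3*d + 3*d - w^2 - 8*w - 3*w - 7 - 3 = 4*d^2 + 6*d - w^2 + w*(-3*d - 11) - 10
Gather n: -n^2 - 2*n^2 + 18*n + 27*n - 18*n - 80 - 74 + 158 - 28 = -3*n^2 + 27*n - 24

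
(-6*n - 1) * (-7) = 42*n + 7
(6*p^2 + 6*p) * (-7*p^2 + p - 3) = -42*p^4 - 36*p^3 - 12*p^2 - 18*p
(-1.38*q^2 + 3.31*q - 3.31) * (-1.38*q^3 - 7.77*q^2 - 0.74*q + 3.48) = 1.9044*q^5 + 6.1548*q^4 - 20.1297*q^3 + 18.4669*q^2 + 13.9682*q - 11.5188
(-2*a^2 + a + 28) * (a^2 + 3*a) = -2*a^4 - 5*a^3 + 31*a^2 + 84*a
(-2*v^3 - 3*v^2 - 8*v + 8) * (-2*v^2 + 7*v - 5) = 4*v^5 - 8*v^4 + 5*v^3 - 57*v^2 + 96*v - 40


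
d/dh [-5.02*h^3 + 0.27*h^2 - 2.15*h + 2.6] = -15.06*h^2 + 0.54*h - 2.15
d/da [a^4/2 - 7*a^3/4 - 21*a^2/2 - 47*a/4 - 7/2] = 2*a^3 - 21*a^2/4 - 21*a - 47/4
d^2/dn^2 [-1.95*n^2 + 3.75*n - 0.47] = -3.90000000000000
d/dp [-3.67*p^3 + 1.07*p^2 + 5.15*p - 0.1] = -11.01*p^2 + 2.14*p + 5.15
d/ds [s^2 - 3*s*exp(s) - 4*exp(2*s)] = -3*s*exp(s) + 2*s - 8*exp(2*s) - 3*exp(s)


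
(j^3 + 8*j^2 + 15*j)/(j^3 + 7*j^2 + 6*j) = (j^2 + 8*j + 15)/(j^2 + 7*j + 6)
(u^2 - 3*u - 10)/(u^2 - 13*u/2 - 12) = 2*(-u^2 + 3*u + 10)/(-2*u^2 + 13*u + 24)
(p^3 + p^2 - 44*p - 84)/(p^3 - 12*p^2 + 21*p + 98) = (p + 6)/(p - 7)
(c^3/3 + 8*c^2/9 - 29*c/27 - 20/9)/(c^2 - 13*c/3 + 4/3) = (9*c^3 + 24*c^2 - 29*c - 60)/(9*(3*c^2 - 13*c + 4))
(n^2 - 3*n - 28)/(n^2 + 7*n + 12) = (n - 7)/(n + 3)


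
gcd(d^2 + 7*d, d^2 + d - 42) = d + 7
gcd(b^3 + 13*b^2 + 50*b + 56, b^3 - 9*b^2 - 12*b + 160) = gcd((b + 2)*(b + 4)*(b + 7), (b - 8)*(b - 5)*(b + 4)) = b + 4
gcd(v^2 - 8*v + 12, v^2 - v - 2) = v - 2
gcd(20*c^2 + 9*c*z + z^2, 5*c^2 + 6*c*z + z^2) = 5*c + z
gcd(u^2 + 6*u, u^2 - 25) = 1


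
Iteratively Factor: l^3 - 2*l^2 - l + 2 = (l + 1)*(l^2 - 3*l + 2) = (l - 1)*(l + 1)*(l - 2)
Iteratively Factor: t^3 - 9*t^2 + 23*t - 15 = (t - 5)*(t^2 - 4*t + 3) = (t - 5)*(t - 1)*(t - 3)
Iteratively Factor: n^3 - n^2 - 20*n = (n)*(n^2 - n - 20) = n*(n + 4)*(n - 5)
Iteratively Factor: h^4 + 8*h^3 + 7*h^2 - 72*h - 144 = (h + 4)*(h^3 + 4*h^2 - 9*h - 36) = (h + 4)^2*(h^2 - 9) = (h + 3)*(h + 4)^2*(h - 3)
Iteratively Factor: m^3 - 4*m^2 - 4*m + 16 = (m + 2)*(m^2 - 6*m + 8) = (m - 2)*(m + 2)*(m - 4)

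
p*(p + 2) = p^2 + 2*p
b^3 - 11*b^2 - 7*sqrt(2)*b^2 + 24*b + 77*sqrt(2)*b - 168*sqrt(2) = (b - 8)*(b - 3)*(b - 7*sqrt(2))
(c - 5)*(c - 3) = c^2 - 8*c + 15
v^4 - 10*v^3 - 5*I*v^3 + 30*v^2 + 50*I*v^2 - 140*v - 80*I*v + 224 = (v - 8)*(v - 2)*(v - 7*I)*(v + 2*I)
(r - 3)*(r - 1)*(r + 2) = r^3 - 2*r^2 - 5*r + 6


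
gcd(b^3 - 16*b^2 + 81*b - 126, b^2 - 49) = b - 7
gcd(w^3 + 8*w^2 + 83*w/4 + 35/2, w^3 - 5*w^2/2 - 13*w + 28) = w + 7/2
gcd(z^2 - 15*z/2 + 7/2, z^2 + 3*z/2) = 1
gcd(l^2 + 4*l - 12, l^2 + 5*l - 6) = l + 6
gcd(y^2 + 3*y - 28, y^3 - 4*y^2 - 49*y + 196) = y^2 + 3*y - 28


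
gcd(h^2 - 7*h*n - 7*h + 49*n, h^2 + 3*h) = 1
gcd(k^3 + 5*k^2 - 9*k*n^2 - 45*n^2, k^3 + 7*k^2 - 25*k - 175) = k + 5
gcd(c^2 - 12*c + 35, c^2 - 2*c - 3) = 1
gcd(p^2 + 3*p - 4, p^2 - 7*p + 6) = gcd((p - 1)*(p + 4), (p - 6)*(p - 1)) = p - 1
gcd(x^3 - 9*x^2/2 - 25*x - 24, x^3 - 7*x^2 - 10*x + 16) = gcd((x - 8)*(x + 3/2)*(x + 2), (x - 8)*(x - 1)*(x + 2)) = x^2 - 6*x - 16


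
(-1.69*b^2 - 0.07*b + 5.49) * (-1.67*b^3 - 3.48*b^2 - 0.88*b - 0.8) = 2.8223*b^5 + 5.9981*b^4 - 7.4375*b^3 - 17.6916*b^2 - 4.7752*b - 4.392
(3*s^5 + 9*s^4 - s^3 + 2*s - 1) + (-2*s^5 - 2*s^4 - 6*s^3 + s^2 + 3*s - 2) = s^5 + 7*s^4 - 7*s^3 + s^2 + 5*s - 3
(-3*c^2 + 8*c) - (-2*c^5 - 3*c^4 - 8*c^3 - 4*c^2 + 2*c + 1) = 2*c^5 + 3*c^4 + 8*c^3 + c^2 + 6*c - 1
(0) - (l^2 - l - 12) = -l^2 + l + 12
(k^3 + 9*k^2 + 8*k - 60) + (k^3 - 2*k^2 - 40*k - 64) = 2*k^3 + 7*k^2 - 32*k - 124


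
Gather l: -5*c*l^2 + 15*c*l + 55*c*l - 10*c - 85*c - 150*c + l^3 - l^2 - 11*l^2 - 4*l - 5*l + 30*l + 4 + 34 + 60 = -245*c + l^3 + l^2*(-5*c - 12) + l*(70*c + 21) + 98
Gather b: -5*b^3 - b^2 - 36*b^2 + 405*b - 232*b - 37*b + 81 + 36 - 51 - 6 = -5*b^3 - 37*b^2 + 136*b + 60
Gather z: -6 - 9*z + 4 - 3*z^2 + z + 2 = -3*z^2 - 8*z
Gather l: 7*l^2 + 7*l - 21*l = 7*l^2 - 14*l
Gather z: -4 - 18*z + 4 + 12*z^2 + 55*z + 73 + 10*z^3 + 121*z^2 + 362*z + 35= 10*z^3 + 133*z^2 + 399*z + 108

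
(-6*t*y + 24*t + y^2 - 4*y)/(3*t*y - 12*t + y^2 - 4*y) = (-6*t + y)/(3*t + y)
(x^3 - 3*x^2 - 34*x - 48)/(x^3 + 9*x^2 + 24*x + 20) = (x^2 - 5*x - 24)/(x^2 + 7*x + 10)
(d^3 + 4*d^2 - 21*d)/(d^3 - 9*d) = (d + 7)/(d + 3)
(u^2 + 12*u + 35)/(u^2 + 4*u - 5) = (u + 7)/(u - 1)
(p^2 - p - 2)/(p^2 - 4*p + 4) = (p + 1)/(p - 2)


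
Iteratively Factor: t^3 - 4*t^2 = (t - 4)*(t^2) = t*(t - 4)*(t)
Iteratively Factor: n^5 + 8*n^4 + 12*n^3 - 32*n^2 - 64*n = (n + 2)*(n^4 + 6*n^3 - 32*n) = n*(n + 2)*(n^3 + 6*n^2 - 32) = n*(n - 2)*(n + 2)*(n^2 + 8*n + 16) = n*(n - 2)*(n + 2)*(n + 4)*(n + 4)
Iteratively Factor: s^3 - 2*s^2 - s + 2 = (s - 2)*(s^2 - 1) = (s - 2)*(s + 1)*(s - 1)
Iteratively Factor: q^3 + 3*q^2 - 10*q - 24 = (q + 4)*(q^2 - q - 6) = (q + 2)*(q + 4)*(q - 3)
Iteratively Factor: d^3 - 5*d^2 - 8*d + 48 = (d - 4)*(d^2 - d - 12) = (d - 4)^2*(d + 3)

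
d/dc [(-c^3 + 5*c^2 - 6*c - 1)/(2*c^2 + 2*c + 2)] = (-c^4 - 2*c^3 + 8*c^2 + 12*c - 5)/(2*(c^4 + 2*c^3 + 3*c^2 + 2*c + 1))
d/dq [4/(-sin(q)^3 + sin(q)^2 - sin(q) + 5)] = 4*(3*sin(q)^2 - 2*sin(q) + 1)*cos(q)/(sin(q)^3 - sin(q)^2 + sin(q) - 5)^2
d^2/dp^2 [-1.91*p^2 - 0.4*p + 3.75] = -3.82000000000000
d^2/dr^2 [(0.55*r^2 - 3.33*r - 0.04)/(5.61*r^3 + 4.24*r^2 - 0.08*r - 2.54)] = (34.61931*r^6 - 628.812558*r^5 - 488.87784*r^4 - 27.84962*r^3 - 538.073256*r^2 - 218.515056*r + 7.587992)/(176.558481*r^9 + 400.325112*r^8 + 295.009704*r^7 - 175.00985*r^6 - 366.711648*r^5 - 130.068192*r^4 + 113.749324*r^3 + 82.015584*r^2 - 1.548384*r - 16.387064)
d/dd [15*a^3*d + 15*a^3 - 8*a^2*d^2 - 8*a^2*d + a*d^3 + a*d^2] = a*(15*a^2 - 16*a*d - 8*a + 3*d^2 + 2*d)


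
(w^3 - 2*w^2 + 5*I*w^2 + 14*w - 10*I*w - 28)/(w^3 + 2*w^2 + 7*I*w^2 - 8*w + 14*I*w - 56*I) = (w - 2*I)/(w + 4)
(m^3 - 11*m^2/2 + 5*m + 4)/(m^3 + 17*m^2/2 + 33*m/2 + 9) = (2*m^3 - 11*m^2 + 10*m + 8)/(2*m^3 + 17*m^2 + 33*m + 18)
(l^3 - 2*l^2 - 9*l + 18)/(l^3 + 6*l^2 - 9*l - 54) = (l - 2)/(l + 6)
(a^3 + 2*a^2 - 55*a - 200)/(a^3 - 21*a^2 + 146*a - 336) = (a^2 + 10*a + 25)/(a^2 - 13*a + 42)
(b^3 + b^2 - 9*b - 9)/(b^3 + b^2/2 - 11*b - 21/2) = 2*(b - 3)/(2*b - 7)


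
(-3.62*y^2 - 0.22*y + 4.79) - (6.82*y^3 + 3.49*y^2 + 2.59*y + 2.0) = -6.82*y^3 - 7.11*y^2 - 2.81*y + 2.79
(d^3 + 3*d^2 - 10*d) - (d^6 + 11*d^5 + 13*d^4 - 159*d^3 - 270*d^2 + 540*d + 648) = -d^6 - 11*d^5 - 13*d^4 + 160*d^3 + 273*d^2 - 550*d - 648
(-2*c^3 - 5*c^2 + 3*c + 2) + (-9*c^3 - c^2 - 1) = -11*c^3 - 6*c^2 + 3*c + 1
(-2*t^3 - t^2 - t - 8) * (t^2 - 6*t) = -2*t^5 + 11*t^4 + 5*t^3 - 2*t^2 + 48*t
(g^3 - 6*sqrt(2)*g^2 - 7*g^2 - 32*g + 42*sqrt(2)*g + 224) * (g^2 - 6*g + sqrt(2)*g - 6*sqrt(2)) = g^5 - 13*g^4 - 5*sqrt(2)*g^4 - 2*g^3 + 65*sqrt(2)*g^3 - 242*sqrt(2)*g^2 + 572*g^2 - 1848*g + 416*sqrt(2)*g - 1344*sqrt(2)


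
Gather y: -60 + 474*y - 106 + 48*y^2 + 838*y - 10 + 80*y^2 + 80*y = 128*y^2 + 1392*y - 176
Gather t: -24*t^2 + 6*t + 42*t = -24*t^2 + 48*t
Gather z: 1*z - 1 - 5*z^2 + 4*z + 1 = -5*z^2 + 5*z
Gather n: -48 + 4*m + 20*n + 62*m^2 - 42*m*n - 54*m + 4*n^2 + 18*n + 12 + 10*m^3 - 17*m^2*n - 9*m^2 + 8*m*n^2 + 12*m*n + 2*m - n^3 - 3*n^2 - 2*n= 10*m^3 + 53*m^2 - 48*m - n^3 + n^2*(8*m + 1) + n*(-17*m^2 - 30*m + 36) - 36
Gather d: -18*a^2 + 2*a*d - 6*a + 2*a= -18*a^2 + 2*a*d - 4*a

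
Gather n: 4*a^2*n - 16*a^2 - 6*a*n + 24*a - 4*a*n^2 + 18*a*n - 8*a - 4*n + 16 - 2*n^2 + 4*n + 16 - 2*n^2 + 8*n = -16*a^2 + 16*a + n^2*(-4*a - 4) + n*(4*a^2 + 12*a + 8) + 32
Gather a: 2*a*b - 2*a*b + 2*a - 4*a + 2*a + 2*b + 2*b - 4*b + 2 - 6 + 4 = 0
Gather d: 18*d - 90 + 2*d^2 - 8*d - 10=2*d^2 + 10*d - 100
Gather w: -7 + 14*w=14*w - 7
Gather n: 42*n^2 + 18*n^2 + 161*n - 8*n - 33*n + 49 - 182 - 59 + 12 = 60*n^2 + 120*n - 180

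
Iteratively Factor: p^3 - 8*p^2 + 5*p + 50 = (p - 5)*(p^2 - 3*p - 10) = (p - 5)^2*(p + 2)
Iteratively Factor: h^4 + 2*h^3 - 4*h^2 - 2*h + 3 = (h - 1)*(h^3 + 3*h^2 - h - 3) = (h - 1)*(h + 3)*(h^2 - 1) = (h - 1)*(h + 1)*(h + 3)*(h - 1)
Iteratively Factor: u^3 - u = (u - 1)*(u^2 + u) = u*(u - 1)*(u + 1)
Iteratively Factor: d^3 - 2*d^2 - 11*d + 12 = (d + 3)*(d^2 - 5*d + 4) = (d - 1)*(d + 3)*(d - 4)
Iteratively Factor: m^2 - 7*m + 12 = (m - 4)*(m - 3)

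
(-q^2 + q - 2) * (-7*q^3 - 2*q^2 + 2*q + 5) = 7*q^5 - 5*q^4 + 10*q^3 + q^2 + q - 10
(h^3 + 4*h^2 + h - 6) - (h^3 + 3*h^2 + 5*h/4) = h^2 - h/4 - 6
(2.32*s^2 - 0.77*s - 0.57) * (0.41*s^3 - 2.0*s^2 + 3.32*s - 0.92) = 0.9512*s^5 - 4.9557*s^4 + 9.0087*s^3 - 3.5508*s^2 - 1.184*s + 0.5244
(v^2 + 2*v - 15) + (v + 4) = v^2 + 3*v - 11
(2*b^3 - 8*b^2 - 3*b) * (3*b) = 6*b^4 - 24*b^3 - 9*b^2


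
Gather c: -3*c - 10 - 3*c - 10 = -6*c - 20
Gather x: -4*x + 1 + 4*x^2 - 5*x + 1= 4*x^2 - 9*x + 2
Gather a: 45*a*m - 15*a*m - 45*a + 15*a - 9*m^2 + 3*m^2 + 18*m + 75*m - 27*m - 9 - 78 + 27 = a*(30*m - 30) - 6*m^2 + 66*m - 60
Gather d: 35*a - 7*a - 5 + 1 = 28*a - 4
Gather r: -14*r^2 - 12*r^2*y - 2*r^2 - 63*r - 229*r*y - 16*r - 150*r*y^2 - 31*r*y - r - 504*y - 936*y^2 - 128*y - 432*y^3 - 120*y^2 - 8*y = r^2*(-12*y - 16) + r*(-150*y^2 - 260*y - 80) - 432*y^3 - 1056*y^2 - 640*y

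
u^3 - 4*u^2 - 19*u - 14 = (u - 7)*(u + 1)*(u + 2)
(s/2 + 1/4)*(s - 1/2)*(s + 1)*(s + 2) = s^4/2 + 3*s^3/2 + 7*s^2/8 - 3*s/8 - 1/4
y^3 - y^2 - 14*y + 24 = (y - 3)*(y - 2)*(y + 4)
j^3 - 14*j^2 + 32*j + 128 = (j - 8)^2*(j + 2)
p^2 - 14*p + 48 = (p - 8)*(p - 6)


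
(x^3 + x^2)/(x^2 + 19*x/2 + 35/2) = 2*x^2*(x + 1)/(2*x^2 + 19*x + 35)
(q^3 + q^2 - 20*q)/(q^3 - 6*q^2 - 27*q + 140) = q/(q - 7)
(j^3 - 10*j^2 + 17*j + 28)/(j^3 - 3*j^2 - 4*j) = (j - 7)/j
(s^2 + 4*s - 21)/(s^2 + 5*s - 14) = (s - 3)/(s - 2)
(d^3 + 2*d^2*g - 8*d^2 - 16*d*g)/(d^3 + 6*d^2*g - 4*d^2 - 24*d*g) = (d^2 + 2*d*g - 8*d - 16*g)/(d^2 + 6*d*g - 4*d - 24*g)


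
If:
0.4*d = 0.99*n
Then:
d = 2.475*n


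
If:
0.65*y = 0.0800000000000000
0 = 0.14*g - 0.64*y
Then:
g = 0.56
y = 0.12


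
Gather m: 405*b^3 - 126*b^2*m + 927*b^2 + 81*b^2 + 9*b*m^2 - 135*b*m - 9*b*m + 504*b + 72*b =405*b^3 + 1008*b^2 + 9*b*m^2 + 576*b + m*(-126*b^2 - 144*b)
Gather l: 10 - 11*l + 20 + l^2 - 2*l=l^2 - 13*l + 30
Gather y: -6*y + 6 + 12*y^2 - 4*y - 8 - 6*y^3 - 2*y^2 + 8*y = -6*y^3 + 10*y^2 - 2*y - 2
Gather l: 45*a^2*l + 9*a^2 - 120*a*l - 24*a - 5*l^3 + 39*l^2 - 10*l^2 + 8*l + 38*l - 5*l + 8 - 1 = 9*a^2 - 24*a - 5*l^3 + 29*l^2 + l*(45*a^2 - 120*a + 41) + 7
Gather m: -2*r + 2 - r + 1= 3 - 3*r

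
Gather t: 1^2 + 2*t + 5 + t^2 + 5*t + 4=t^2 + 7*t + 10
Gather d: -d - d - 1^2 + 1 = -2*d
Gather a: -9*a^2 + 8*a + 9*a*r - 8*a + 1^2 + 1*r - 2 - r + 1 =-9*a^2 + 9*a*r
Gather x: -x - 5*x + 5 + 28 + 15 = 48 - 6*x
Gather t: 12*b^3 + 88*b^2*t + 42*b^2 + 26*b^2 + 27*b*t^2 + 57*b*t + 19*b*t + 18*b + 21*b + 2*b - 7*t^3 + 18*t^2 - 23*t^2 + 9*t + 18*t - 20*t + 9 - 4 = 12*b^3 + 68*b^2 + 41*b - 7*t^3 + t^2*(27*b - 5) + t*(88*b^2 + 76*b + 7) + 5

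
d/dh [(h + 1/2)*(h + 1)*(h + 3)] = 3*h^2 + 9*h + 5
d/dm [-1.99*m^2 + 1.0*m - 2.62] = 1.0 - 3.98*m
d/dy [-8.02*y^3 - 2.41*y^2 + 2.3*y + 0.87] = -24.06*y^2 - 4.82*y + 2.3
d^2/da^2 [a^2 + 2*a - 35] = 2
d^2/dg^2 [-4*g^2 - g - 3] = -8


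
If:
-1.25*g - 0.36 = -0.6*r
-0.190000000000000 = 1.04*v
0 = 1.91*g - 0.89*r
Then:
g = 9.56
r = 20.53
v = -0.18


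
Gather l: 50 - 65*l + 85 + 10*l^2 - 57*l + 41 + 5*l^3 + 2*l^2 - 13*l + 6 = 5*l^3 + 12*l^2 - 135*l + 182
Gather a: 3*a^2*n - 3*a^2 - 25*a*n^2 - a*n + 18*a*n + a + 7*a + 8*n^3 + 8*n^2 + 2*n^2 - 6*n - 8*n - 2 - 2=a^2*(3*n - 3) + a*(-25*n^2 + 17*n + 8) + 8*n^3 + 10*n^2 - 14*n - 4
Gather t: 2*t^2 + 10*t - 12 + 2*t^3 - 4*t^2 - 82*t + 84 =2*t^3 - 2*t^2 - 72*t + 72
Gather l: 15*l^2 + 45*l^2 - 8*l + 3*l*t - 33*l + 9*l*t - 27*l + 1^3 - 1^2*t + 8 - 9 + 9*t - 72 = 60*l^2 + l*(12*t - 68) + 8*t - 72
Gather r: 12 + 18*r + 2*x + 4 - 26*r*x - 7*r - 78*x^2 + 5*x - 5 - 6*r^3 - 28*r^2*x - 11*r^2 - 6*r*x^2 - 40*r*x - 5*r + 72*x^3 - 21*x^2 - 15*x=-6*r^3 + r^2*(-28*x - 11) + r*(-6*x^2 - 66*x + 6) + 72*x^3 - 99*x^2 - 8*x + 11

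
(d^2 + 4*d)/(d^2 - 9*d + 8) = d*(d + 4)/(d^2 - 9*d + 8)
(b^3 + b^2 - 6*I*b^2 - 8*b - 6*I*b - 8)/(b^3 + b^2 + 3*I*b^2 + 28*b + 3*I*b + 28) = (b - 2*I)/(b + 7*I)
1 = 1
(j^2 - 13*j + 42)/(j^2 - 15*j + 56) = (j - 6)/(j - 8)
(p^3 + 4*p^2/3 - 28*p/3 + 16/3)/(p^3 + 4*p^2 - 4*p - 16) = (p - 2/3)/(p + 2)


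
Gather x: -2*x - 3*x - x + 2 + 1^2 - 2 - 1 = -6*x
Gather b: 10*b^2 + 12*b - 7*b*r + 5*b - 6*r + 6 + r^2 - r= 10*b^2 + b*(17 - 7*r) + r^2 - 7*r + 6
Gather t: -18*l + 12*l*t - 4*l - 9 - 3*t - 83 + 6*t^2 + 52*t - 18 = -22*l + 6*t^2 + t*(12*l + 49) - 110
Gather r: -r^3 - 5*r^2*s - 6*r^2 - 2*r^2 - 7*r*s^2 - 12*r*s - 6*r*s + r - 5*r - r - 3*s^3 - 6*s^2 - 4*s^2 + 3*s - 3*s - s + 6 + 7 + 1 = -r^3 + r^2*(-5*s - 8) + r*(-7*s^2 - 18*s - 5) - 3*s^3 - 10*s^2 - s + 14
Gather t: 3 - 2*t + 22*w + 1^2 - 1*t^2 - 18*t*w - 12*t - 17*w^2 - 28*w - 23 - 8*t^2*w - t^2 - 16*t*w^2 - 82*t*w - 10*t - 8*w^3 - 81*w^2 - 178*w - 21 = t^2*(-8*w - 2) + t*(-16*w^2 - 100*w - 24) - 8*w^3 - 98*w^2 - 184*w - 40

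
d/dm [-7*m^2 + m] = 1 - 14*m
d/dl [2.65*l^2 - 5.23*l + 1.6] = 5.3*l - 5.23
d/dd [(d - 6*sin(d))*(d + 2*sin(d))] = -4*d*cos(d) + 2*d - 4*sin(d) - 12*sin(2*d)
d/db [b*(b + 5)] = 2*b + 5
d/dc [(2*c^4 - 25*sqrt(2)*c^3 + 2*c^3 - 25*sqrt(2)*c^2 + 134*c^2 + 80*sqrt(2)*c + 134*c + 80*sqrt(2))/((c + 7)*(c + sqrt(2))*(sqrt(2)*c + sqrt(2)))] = (sqrt(2)*c^4 + 4*c^3 + 14*sqrt(2)*c^3 - 133*c^2 - 92*sqrt(2)*c^2 - 350*sqrt(2)*c - 160*c - 80*sqrt(2) + 378)/(c^4 + 2*sqrt(2)*c^3 + 14*c^3 + 28*sqrt(2)*c^2 + 51*c^2 + 28*c + 98*sqrt(2)*c + 98)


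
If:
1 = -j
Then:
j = -1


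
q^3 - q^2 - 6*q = q*(q - 3)*(q + 2)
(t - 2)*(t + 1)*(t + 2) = t^3 + t^2 - 4*t - 4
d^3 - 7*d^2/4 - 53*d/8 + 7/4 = (d - 7/2)*(d - 1/4)*(d + 2)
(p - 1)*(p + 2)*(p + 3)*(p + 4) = p^4 + 8*p^3 + 17*p^2 - 2*p - 24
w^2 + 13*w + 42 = (w + 6)*(w + 7)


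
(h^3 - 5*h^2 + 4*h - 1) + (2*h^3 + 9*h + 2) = 3*h^3 - 5*h^2 + 13*h + 1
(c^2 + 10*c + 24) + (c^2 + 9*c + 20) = 2*c^2 + 19*c + 44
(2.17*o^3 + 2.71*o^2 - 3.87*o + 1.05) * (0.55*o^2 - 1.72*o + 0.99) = 1.1935*o^5 - 2.2419*o^4 - 4.6414*o^3 + 9.9168*o^2 - 5.6373*o + 1.0395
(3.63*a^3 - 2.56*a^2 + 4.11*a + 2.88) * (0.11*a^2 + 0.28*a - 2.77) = 0.3993*a^5 + 0.7348*a^4 - 10.3198*a^3 + 8.5588*a^2 - 10.5783*a - 7.9776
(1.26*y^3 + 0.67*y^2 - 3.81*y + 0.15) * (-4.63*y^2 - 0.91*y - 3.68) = -5.8338*y^5 - 4.2487*y^4 + 12.3938*y^3 + 0.307*y^2 + 13.8843*y - 0.552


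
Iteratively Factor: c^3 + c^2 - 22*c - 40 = (c + 2)*(c^2 - c - 20) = (c + 2)*(c + 4)*(c - 5)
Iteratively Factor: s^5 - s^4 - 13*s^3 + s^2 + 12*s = (s - 4)*(s^4 + 3*s^3 - s^2 - 3*s) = (s - 4)*(s - 1)*(s^3 + 4*s^2 + 3*s) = (s - 4)*(s - 1)*(s + 1)*(s^2 + 3*s) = (s - 4)*(s - 1)*(s + 1)*(s + 3)*(s)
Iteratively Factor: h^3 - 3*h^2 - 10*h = (h)*(h^2 - 3*h - 10) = h*(h + 2)*(h - 5)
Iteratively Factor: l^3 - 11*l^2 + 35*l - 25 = (l - 5)*(l^2 - 6*l + 5) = (l - 5)^2*(l - 1)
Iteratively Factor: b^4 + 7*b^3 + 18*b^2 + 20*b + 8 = (b + 2)*(b^3 + 5*b^2 + 8*b + 4) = (b + 2)^2*(b^2 + 3*b + 2) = (b + 1)*(b + 2)^2*(b + 2)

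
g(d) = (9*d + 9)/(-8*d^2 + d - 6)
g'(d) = (9*d + 9)*(16*d - 1)/(-8*d^2 + d - 6)^2 + 9/(-8*d^2 + d - 6)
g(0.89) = -1.49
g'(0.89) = 0.93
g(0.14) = -1.71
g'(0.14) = -1.14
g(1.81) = -0.83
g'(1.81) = 0.47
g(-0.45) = -0.61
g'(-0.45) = -1.74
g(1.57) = -0.96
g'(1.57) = 0.58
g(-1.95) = 0.22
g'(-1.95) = -0.05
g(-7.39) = 0.13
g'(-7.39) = 0.01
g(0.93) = -1.45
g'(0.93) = 0.93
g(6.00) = -0.22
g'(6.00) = 0.04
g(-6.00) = 0.15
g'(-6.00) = 0.02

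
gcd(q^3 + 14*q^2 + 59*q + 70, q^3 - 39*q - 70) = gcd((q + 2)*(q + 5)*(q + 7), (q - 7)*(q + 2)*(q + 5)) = q^2 + 7*q + 10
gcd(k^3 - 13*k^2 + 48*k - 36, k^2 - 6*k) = k - 6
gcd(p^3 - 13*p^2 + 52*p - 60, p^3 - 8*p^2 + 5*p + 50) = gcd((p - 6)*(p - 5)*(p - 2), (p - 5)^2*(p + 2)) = p - 5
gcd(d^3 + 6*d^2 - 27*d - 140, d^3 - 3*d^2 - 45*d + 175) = d^2 + 2*d - 35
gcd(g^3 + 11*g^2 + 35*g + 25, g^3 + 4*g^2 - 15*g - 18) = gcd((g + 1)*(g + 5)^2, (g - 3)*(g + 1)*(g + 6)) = g + 1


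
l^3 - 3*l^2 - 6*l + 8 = (l - 4)*(l - 1)*(l + 2)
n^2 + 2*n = n*(n + 2)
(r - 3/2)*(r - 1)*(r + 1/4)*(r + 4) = r^4 + 7*r^3/4 - 65*r^2/8 + 31*r/8 + 3/2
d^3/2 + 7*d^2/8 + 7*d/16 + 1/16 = (d/2 + 1/4)*(d + 1/4)*(d + 1)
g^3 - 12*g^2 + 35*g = g*(g - 7)*(g - 5)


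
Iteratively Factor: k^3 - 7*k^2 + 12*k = (k - 4)*(k^2 - 3*k) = k*(k - 4)*(k - 3)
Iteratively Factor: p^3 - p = (p)*(p^2 - 1) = p*(p + 1)*(p - 1)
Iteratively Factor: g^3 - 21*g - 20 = (g + 1)*(g^2 - g - 20) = (g - 5)*(g + 1)*(g + 4)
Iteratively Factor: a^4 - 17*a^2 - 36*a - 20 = (a + 1)*(a^3 - a^2 - 16*a - 20) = (a - 5)*(a + 1)*(a^2 + 4*a + 4) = (a - 5)*(a + 1)*(a + 2)*(a + 2)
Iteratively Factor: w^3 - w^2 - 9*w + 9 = (w - 3)*(w^2 + 2*w - 3) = (w - 3)*(w + 3)*(w - 1)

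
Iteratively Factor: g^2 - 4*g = (g)*(g - 4)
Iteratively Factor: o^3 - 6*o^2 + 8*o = (o - 2)*(o^2 - 4*o) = o*(o - 2)*(o - 4)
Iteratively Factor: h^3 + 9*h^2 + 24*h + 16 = (h + 4)*(h^2 + 5*h + 4) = (h + 1)*(h + 4)*(h + 4)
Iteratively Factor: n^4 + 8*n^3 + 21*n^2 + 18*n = (n + 3)*(n^3 + 5*n^2 + 6*n) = (n + 2)*(n + 3)*(n^2 + 3*n) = (n + 2)*(n + 3)^2*(n)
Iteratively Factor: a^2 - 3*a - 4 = (a + 1)*(a - 4)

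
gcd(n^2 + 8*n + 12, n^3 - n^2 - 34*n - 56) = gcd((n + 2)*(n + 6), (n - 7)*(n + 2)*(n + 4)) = n + 2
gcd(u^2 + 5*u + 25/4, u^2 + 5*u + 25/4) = u^2 + 5*u + 25/4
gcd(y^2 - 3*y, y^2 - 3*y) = y^2 - 3*y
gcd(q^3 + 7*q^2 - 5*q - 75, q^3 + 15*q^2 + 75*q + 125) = q^2 + 10*q + 25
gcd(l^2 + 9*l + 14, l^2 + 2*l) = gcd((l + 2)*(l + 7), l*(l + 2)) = l + 2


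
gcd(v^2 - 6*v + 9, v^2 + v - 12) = v - 3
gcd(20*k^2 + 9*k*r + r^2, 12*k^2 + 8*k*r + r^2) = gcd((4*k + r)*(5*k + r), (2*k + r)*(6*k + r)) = 1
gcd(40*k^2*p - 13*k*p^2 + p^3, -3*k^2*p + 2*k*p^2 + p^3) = p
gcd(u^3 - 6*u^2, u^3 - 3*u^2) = u^2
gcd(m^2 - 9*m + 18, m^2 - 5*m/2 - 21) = m - 6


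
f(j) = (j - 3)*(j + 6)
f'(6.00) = 15.00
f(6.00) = 36.00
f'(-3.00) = -3.00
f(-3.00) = -18.00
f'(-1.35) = 0.30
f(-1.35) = -20.23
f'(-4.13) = -5.26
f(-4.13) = -13.33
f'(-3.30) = -3.60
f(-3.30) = -17.01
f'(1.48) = 5.96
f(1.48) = -11.37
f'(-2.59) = -2.18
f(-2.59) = -19.06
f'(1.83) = 6.66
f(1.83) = -9.16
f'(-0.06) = 2.88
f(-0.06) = -18.18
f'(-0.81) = 1.38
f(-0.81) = -19.77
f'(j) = 2*j + 3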